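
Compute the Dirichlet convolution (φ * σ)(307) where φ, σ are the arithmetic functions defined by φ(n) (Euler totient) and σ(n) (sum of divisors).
(φ * σ)(307) = 614

Divisors of 307: [1, 307]. For each d | 307:
  d = 1: φ(1) · σ(307/1) = 1 · 308 = 308
  d = 307: φ(307) · σ(307/307) = 306 · 1 = 306
Summing: (φ * σ)(307) = 308 + 306 = 614.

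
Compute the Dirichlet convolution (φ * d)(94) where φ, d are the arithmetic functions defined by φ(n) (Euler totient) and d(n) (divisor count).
(φ * d)(94) = 144

Divisors of 94: [1, 2, 47, 94]. For each d | 94:
  d = 1: φ(1) · d(94/1) = 1 · 4 = 4
  d = 2: φ(2) · d(94/2) = 1 · 2 = 2
  d = 47: φ(47) · d(94/47) = 46 · 2 = 92
  d = 94: φ(94) · d(94/94) = 46 · 1 = 46
Summing: (φ * d)(94) = 4 + 2 + 92 + 46 = 144.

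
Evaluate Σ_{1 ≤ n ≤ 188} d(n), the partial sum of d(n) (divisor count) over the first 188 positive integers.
Σ_{n ≤ 188} d(n) = 1015

Compute d(n) for each 1 ≤ n ≤ 188: d(1) = 1, d(2) = 2, d(3) = 2, d(4) = 3, d(5) = 2, d(6) = 4, d(7) = 2, d(8) = 4, d(9) = 3, d(10) = 4, d(11) = 2, d(12) = 6, d(13) = 2, d(14) = 4, d(15) = 4, d(16) = 5, d(17) = 2, d(18) = 6, d(19) = 2, d(20) = 6, d(21) = 4, d(22) = 4, d(23) = 2, d(24) = 8, d(25) = 3, d(26) = 4, d(27) = 4, d(28) = 6, d(29) = 2, d(30) = 8, d(31) = 2, d(32) = 6, d(33) = 4, d(34) = 4, d(35) = 4, d(36) = 9, d(37) = 2, d(38) = 4, d(39) = 4, d(40) = 8, d(41) = 2, d(42) = 8, d(43) = 2, d(44) = 6, d(45) = 6, d(46) = 4, d(47) = 2, d(48) = 10, d(49) = 3, d(50) = 6, d(51) = 4, d(52) = 6, d(53) = 2, d(54) = 8, d(55) = 4, d(56) = 8, d(57) = 4, d(58) = 4, d(59) = 2, d(60) = 12, d(61) = 2, d(62) = 4, d(63) = 6, d(64) = 7, d(65) = 4, d(66) = 8, d(67) = 2, d(68) = 6, d(69) = 4, d(70) = 8, d(71) = 2, d(72) = 12, d(73) = 2, d(74) = 4, d(75) = 6, d(76) = 6, d(77) = 4, d(78) = 8, d(79) = 2, d(80) = 10, d(81) = 5, d(82) = 4, d(83) = 2, d(84) = 12, d(85) = 4, d(86) = 4, d(87) = 4, d(88) = 8, d(89) = 2, d(90) = 12, d(91) = 4, d(92) = 6, d(93) = 4, d(94) = 4, d(95) = 4, d(96) = 12, d(97) = 2, d(98) = 6, d(99) = 6, d(100) = 9, d(101) = 2, d(102) = 8, d(103) = 2, d(104) = 8, d(105) = 8, d(106) = 4, d(107) = 2, d(108) = 12, d(109) = 2, d(110) = 8, d(111) = 4, d(112) = 10, d(113) = 2, d(114) = 8, d(115) = 4, d(116) = 6, d(117) = 6, d(118) = 4, d(119) = 4, d(120) = 16, d(121) = 3, d(122) = 4, d(123) = 4, d(124) = 6, d(125) = 4, d(126) = 12, d(127) = 2, d(128) = 8, d(129) = 4, d(130) = 8, d(131) = 2, d(132) = 12, d(133) = 4, d(134) = 4, d(135) = 8, d(136) = 8, d(137) = 2, d(138) = 8, d(139) = 2, d(140) = 12, d(141) = 4, d(142) = 4, d(143) = 4, d(144) = 15, d(145) = 4, d(146) = 4, d(147) = 6, d(148) = 6, d(149) = 2, d(150) = 12, d(151) = 2, d(152) = 8, d(153) = 6, d(154) = 8, d(155) = 4, d(156) = 12, d(157) = 2, d(158) = 4, d(159) = 4, d(160) = 12, d(161) = 4, d(162) = 10, d(163) = 2, d(164) = 6, d(165) = 8, d(166) = 4, d(167) = 2, d(168) = 16, d(169) = 3, d(170) = 8, d(171) = 6, d(172) = 6, d(173) = 2, d(174) = 8, d(175) = 6, d(176) = 10, d(177) = 4, d(178) = 4, d(179) = 2, d(180) = 18, d(181) = 2, d(182) = 8, d(183) = 4, d(184) = 8, d(185) = 4, d(186) = 8, d(187) = 4, d(188) = 6. Summing all 188 values: 1015. (Dirichlet's divisor formula: Σ_{n ≤ x} d(n) = x ln(x) + (2γ − 1) x + O(√x). For x = 188, the asymptotic estimate is ≈ 1013.48.)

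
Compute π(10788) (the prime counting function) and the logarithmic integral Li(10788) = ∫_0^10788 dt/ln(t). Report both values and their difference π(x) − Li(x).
π(10788) = 1313;  Li(10788) ≈ 1331.34;  π(x) − Li(x) ≈ -18.34.

Direct count of primes ≤ 10788 gives π(10788) = 1313. Numerical evaluation of the logarithmic integral gives Li(10788) ≈ 1331.34. The difference π(x) − Li(x) ≈ -18.34 is typically negative for small/moderate x (Li(x) overestimates), though Littlewood's theorem shows this sign changes infinitely often.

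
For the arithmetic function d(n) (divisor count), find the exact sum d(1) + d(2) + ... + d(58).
Σ_{n ≤ 58} d(n) = 247

Compute d(n) for each 1 ≤ n ≤ 58: d(1) = 1, d(2) = 2, d(3) = 2, d(4) = 3, d(5) = 2, d(6) = 4, d(7) = 2, d(8) = 4, d(9) = 3, d(10) = 4, d(11) = 2, d(12) = 6, d(13) = 2, d(14) = 4, d(15) = 4, d(16) = 5, d(17) = 2, d(18) = 6, d(19) = 2, d(20) = 6, d(21) = 4, d(22) = 4, d(23) = 2, d(24) = 8, d(25) = 3, d(26) = 4, d(27) = 4, d(28) = 6, d(29) = 2, d(30) = 8, d(31) = 2, d(32) = 6, d(33) = 4, d(34) = 4, d(35) = 4, d(36) = 9, d(37) = 2, d(38) = 4, d(39) = 4, d(40) = 8, d(41) = 2, d(42) = 8, d(43) = 2, d(44) = 6, d(45) = 6, d(46) = 4, d(47) = 2, d(48) = 10, d(49) = 3, d(50) = 6, d(51) = 4, d(52) = 6, d(53) = 2, d(54) = 8, d(55) = 4, d(56) = 8, d(57) = 4, d(58) = 4. Summing all 58 values: 247. (Dirichlet's divisor formula: Σ_{n ≤ x} d(n) = x ln(x) + (2γ − 1) x + O(√x). For x = 58, the asymptotic estimate is ≈ 244.46.)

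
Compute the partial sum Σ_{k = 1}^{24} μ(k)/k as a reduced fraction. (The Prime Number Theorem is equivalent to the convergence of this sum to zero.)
Σ μ(k)/k = -249979/223092870

Values of μ(k) for 1 ≤ k ≤ 24: μ(1) = 1, μ(2) = -1, μ(3) = -1, μ(5) = -1, μ(6) = 1, μ(7) = -1, μ(10) = 1, μ(11) = -1, μ(13) = -1, μ(14) = 1, μ(15) = 1, μ(17) = -1, μ(19) = -1, μ(21) = 1, μ(22) = 1, μ(23) = -1, with μ = 0 on non-squarefree integers. Summing μ(k)/k for k where μ(k) ≠ 0 gives -249979/223092870 ≈ -0.0011. (PNT ⟺ this sum → 0 as n → ∞.)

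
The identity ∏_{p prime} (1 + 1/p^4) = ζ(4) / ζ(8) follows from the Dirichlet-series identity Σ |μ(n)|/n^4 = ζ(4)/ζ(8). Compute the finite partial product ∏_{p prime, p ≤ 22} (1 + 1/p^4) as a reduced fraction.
∏ = 2063478382983759362985032/1914315839042201150180625

The primes p ≤ 22 are [2, 3, 5, 7, 11, 13, 17, 19]. For each, (1 + 1/p^4) = (p^4 + 1)/p^4. Multiplying these fractions over p ∈ [2, 3, 5, 7, 11, 13, 17, 19] gives 2063478382983759362985032/1914315839042201150180625. (In the limit P → ∞ this tends to ζ(4)/ζ(8).)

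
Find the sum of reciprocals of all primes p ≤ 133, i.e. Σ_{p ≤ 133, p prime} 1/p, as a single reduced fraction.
Σ 1/p = 980956909242278731029785409368357903506317057050081/525896479052627740771371797072411912900610967452630

π(133) = 32, so the primes ≤ 133 are [2, 3, 5, 7, 11, 13, 17, 19, 23, 29, 31, 37, 41, 43, 47, 53, 59, 61, 67, 71, 73, 79, 83, 89, 97, 101, 103, 107, 109, 113, 127, 131]. Summing 1/p over these primes: 980956909242278731029785409368357903506317057050081/525896479052627740771371797072411912900610967452630 ≈ 1.8653. Mertens estimate ln ln(133) + 0.2615 ≈ 1.8488.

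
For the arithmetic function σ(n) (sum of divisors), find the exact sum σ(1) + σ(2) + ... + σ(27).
Σ_{n ≤ 27} σ(n) = 604

Compute σ(n) for each 1 ≤ n ≤ 27: σ(1) = 1, σ(2) = 3, σ(3) = 4, σ(4) = 7, σ(5) = 6, σ(6) = 12, σ(7) = 8, σ(8) = 15, σ(9) = 13, σ(10) = 18, σ(11) = 12, σ(12) = 28, σ(13) = 14, σ(14) = 24, σ(15) = 24, σ(16) = 31, σ(17) = 18, σ(18) = 39, σ(19) = 20, σ(20) = 42, σ(21) = 32, σ(22) = 36, σ(23) = 24, σ(24) = 60, σ(25) = 31, σ(26) = 42, σ(27) = 40. Summing all 27 values: 604. (Average order: Σ_{n ≤ x} σ(n) ~ (π²/12) x². For x = 27, (π²/12)·27² ≈ 599.58.)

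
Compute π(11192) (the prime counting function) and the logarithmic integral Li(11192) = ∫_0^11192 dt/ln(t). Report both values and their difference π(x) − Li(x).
π(11192) = 1355;  Li(11192) ≈ 1374.76;  π(x) − Li(x) ≈ -19.76.

Direct count of primes ≤ 11192 gives π(11192) = 1355. Numerical evaluation of the logarithmic integral gives Li(11192) ≈ 1374.76. The difference π(x) − Li(x) ≈ -19.76 is typically negative for small/moderate x (Li(x) overestimates), though Littlewood's theorem shows this sign changes infinitely often.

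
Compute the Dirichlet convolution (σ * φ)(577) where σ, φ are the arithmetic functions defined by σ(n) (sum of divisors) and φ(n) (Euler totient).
(σ * φ)(577) = 1154

Divisors of 577: [1, 577]. For each d | 577:
  d = 1: σ(1) · φ(577/1) = 1 · 576 = 576
  d = 577: σ(577) · φ(577/577) = 578 · 1 = 578
Summing: (σ * φ)(577) = 576 + 578 = 1154.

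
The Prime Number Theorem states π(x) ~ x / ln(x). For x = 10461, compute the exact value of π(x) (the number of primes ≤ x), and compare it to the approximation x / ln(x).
π(10461) = 1280;  x/ln(x) ≈ 1130.26;  relative error ≈ 11.70%.

Directly count primes up to 10461: π(10461) = 1280. The PNT approximation gives 10461/ln(10461) ≈ 10461/9.25541 ≈ 1130.26. Relative error (π(x) − x/ln(x)) / π(x) ≈ 11.70%; the approximation is known to undercount slightly (Li(x) is a better estimate).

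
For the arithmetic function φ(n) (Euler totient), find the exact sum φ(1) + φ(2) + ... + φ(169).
Σ_{n ≤ 169} φ(n) = 8766

Compute φ(n) for each 1 ≤ n ≤ 169: φ(1) = 1, φ(2) = 1, φ(3) = 2, φ(4) = 2, φ(5) = 4, φ(6) = 2, φ(7) = 6, φ(8) = 4, φ(9) = 6, φ(10) = 4, φ(11) = 10, φ(12) = 4, φ(13) = 12, φ(14) = 6, φ(15) = 8, φ(16) = 8, φ(17) = 16, φ(18) = 6, φ(19) = 18, φ(20) = 8, φ(21) = 12, φ(22) = 10, φ(23) = 22, φ(24) = 8, φ(25) = 20, φ(26) = 12, φ(27) = 18, φ(28) = 12, φ(29) = 28, φ(30) = 8, φ(31) = 30, φ(32) = 16, φ(33) = 20, φ(34) = 16, φ(35) = 24, φ(36) = 12, φ(37) = 36, φ(38) = 18, φ(39) = 24, φ(40) = 16, φ(41) = 40, φ(42) = 12, φ(43) = 42, φ(44) = 20, φ(45) = 24, φ(46) = 22, φ(47) = 46, φ(48) = 16, φ(49) = 42, φ(50) = 20, φ(51) = 32, φ(52) = 24, φ(53) = 52, φ(54) = 18, φ(55) = 40, φ(56) = 24, φ(57) = 36, φ(58) = 28, φ(59) = 58, φ(60) = 16, φ(61) = 60, φ(62) = 30, φ(63) = 36, φ(64) = 32, φ(65) = 48, φ(66) = 20, φ(67) = 66, φ(68) = 32, φ(69) = 44, φ(70) = 24, φ(71) = 70, φ(72) = 24, φ(73) = 72, φ(74) = 36, φ(75) = 40, φ(76) = 36, φ(77) = 60, φ(78) = 24, φ(79) = 78, φ(80) = 32, φ(81) = 54, φ(82) = 40, φ(83) = 82, φ(84) = 24, φ(85) = 64, φ(86) = 42, φ(87) = 56, φ(88) = 40, φ(89) = 88, φ(90) = 24, φ(91) = 72, φ(92) = 44, φ(93) = 60, φ(94) = 46, φ(95) = 72, φ(96) = 32, φ(97) = 96, φ(98) = 42, φ(99) = 60, φ(100) = 40, φ(101) = 100, φ(102) = 32, φ(103) = 102, φ(104) = 48, φ(105) = 48, φ(106) = 52, φ(107) = 106, φ(108) = 36, φ(109) = 108, φ(110) = 40, φ(111) = 72, φ(112) = 48, φ(113) = 112, φ(114) = 36, φ(115) = 88, φ(116) = 56, φ(117) = 72, φ(118) = 58, φ(119) = 96, φ(120) = 32, φ(121) = 110, φ(122) = 60, φ(123) = 80, φ(124) = 60, φ(125) = 100, φ(126) = 36, φ(127) = 126, φ(128) = 64, φ(129) = 84, φ(130) = 48, φ(131) = 130, φ(132) = 40, φ(133) = 108, φ(134) = 66, φ(135) = 72, φ(136) = 64, φ(137) = 136, φ(138) = 44, φ(139) = 138, φ(140) = 48, φ(141) = 92, φ(142) = 70, φ(143) = 120, φ(144) = 48, φ(145) = 112, φ(146) = 72, φ(147) = 84, φ(148) = 72, φ(149) = 148, φ(150) = 40, φ(151) = 150, φ(152) = 72, φ(153) = 96, φ(154) = 60, φ(155) = 120, φ(156) = 48, φ(157) = 156, φ(158) = 78, φ(159) = 104, φ(160) = 64, φ(161) = 132, φ(162) = 54, φ(163) = 162, φ(164) = 80, φ(165) = 80, φ(166) = 82, φ(167) = 166, φ(168) = 48, φ(169) = 156. Summing all 169 values: 8766. (Average order: Σ_{n ≤ x} φ(n) ~ (3/π²) x². For x = 169, (3/π²)·169² ≈ 8681.50.)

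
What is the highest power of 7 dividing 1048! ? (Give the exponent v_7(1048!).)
v_7(1048!) = 173

Legendre's formula: v_p(n!) = Σ_{k ≥ 1} ⌊n / p^k⌋. For p = 7, n = 1048, the terms are:
  ⌊1048/7^1⌋ = ⌊1048/7⌋ = 149
  ⌊1048/7^2⌋ = ⌊1048/49⌋ = 21
  ⌊1048/7^3⌋ = ⌊1048/343⌋ = 3
(the next term ⌊1048/7^4⌋ = 0, terminating the sum). Summing: v_7(1048!) = 149 + 21 + 3 = 173.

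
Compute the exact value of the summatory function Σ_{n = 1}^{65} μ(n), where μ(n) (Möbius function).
Σ_{n ≤ 65} μ(n) = 0

Compute μ(n) for each 1 ≤ n ≤ 65: μ(1) = 1, μ(2) = -1, μ(3) = -1, μ(4) = 0, μ(5) = -1, μ(6) = 1, μ(7) = -1, μ(8) = 0, μ(9) = 0, μ(10) = 1, μ(11) = -1, μ(12) = 0, μ(13) = -1, μ(14) = 1, μ(15) = 1, μ(16) = 0, μ(17) = -1, μ(18) = 0, μ(19) = -1, μ(20) = 0, μ(21) = 1, μ(22) = 1, μ(23) = -1, μ(24) = 0, μ(25) = 0, μ(26) = 1, μ(27) = 0, μ(28) = 0, μ(29) = -1, μ(30) = -1, μ(31) = -1, μ(32) = 0, μ(33) = 1, μ(34) = 1, μ(35) = 1, μ(36) = 0, μ(37) = -1, μ(38) = 1, μ(39) = 1, μ(40) = 0, μ(41) = -1, μ(42) = -1, μ(43) = -1, μ(44) = 0, μ(45) = 0, μ(46) = 1, μ(47) = -1, μ(48) = 0, μ(49) = 0, μ(50) = 0, μ(51) = 1, μ(52) = 0, μ(53) = -1, μ(54) = 0, μ(55) = 1, μ(56) = 0, μ(57) = 1, μ(58) = 1, μ(59) = -1, μ(60) = 0, μ(61) = -1, μ(62) = 1, μ(63) = 0, μ(64) = 0, μ(65) = 1. Summing all 65 values: 0. (Mertens function M(x) = Σ_{n ≤ x} μ(n); on average M(x) should be small (PNT ⟺ M(x) = o(x)).)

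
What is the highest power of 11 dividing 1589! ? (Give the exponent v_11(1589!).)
v_11(1589!) = 158

Legendre's formula: v_p(n!) = Σ_{k ≥ 1} ⌊n / p^k⌋. For p = 11, n = 1589, the terms are:
  ⌊1589/11^1⌋ = ⌊1589/11⌋ = 144
  ⌊1589/11^2⌋ = ⌊1589/121⌋ = 13
  ⌊1589/11^3⌋ = ⌊1589/1331⌋ = 1
(the next term ⌊1589/11^4⌋ = 0, terminating the sum). Summing: v_11(1589!) = 144 + 13 + 1 = 158.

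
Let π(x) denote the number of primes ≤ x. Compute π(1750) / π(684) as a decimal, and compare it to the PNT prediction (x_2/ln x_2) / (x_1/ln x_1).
π(1750)/π(684) = 272/124 ≈ 2.1935;  PNT prediction ≈ 2.2366.

π(684) = 124 and π(1750) = 272, so π(1750)/π(684) ≈ 2.1935. The PNT-predicted ratio is (1750/ln(1750)) / (684/ln(684)) ≈ 2.2366. The two agree to within a few percent, as expected.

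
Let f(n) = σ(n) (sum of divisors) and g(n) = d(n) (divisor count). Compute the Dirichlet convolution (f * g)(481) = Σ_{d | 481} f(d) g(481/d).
(σ * d)(481) = 640

Divisors of 481: [1, 13, 37, 481]. For each d | 481:
  d = 1: σ(1) · d(481/1) = 1 · 4 = 4
  d = 13: σ(13) · d(481/13) = 14 · 2 = 28
  d = 37: σ(37) · d(481/37) = 38 · 2 = 76
  d = 481: σ(481) · d(481/481) = 532 · 1 = 532
Summing: (σ * d)(481) = 4 + 28 + 76 + 532 = 640.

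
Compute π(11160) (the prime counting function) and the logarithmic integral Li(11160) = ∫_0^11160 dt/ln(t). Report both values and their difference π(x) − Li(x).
π(11160) = 1351;  Li(11160) ≈ 1371.32;  π(x) − Li(x) ≈ -20.32.

Direct count of primes ≤ 11160 gives π(11160) = 1351. Numerical evaluation of the logarithmic integral gives Li(11160) ≈ 1371.32. The difference π(x) − Li(x) ≈ -20.32 is typically negative for small/moderate x (Li(x) overestimates), though Littlewood's theorem shows this sign changes infinitely often.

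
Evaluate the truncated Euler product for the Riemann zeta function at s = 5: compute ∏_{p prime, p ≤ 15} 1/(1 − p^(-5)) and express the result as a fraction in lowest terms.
∏ = 2548391272552125/2457639696903844

The primes p ≤ 15 are [2, 3, 5, 7, 11, 13]. For each prime, (1 − 1/p^5)^(-1) = p^5 / (p^5 − 1). The product is (1 − 1/2^5)^(-1), (1 − 1/3^5)^(-1), (1 − 1/5^5)^(-1), (1 − 1/7^5)^(-1), (1 − 1/11^5)^(-1), (1 − 1/13^5)^(-1) = ∏ p^5 / (p^5 − 1) = 2548391272552125/2457639696903844.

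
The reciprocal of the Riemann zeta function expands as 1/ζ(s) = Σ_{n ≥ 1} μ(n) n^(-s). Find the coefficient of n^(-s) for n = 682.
μ(682) = -1

Factor n = 682 = 2 · 11 · 31. μ(n) = 0 if any exponent ≥ 2 (not squarefree); otherwise μ(n) = (−1)^{ω(n)} where ω(n) is the number of distinct prime factors. Applying: μ(682) = -1.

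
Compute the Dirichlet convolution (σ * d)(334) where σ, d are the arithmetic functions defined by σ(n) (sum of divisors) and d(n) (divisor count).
(σ * d)(334) = 850

Divisors of 334: [1, 2, 167, 334]. For each d | 334:
  d = 1: σ(1) · d(334/1) = 1 · 4 = 4
  d = 2: σ(2) · d(334/2) = 3 · 2 = 6
  d = 167: σ(167) · d(334/167) = 168 · 2 = 336
  d = 334: σ(334) · d(334/334) = 504 · 1 = 504
Summing: (σ * d)(334) = 4 + 6 + 336 + 504 = 850.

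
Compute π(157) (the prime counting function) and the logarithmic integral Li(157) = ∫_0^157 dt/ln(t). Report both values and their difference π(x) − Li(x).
π(157) = 37;  Li(157) ≈ 41.89;  π(x) − Li(x) ≈ -4.89.

Direct count of primes ≤ 157 gives π(157) = 37. Numerical evaluation of the logarithmic integral gives Li(157) ≈ 41.89. The difference π(x) − Li(x) ≈ -4.89 is typically negative for small/moderate x (Li(x) overestimates), though Littlewood's theorem shows this sign changes infinitely often.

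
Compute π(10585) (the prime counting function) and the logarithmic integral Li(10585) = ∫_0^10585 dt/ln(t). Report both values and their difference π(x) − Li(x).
π(10585) = 1290;  Li(10585) ≈ 1309.46;  π(x) − Li(x) ≈ -19.46.

Direct count of primes ≤ 10585 gives π(10585) = 1290. Numerical evaluation of the logarithmic integral gives Li(10585) ≈ 1309.46. The difference π(x) − Li(x) ≈ -19.46 is typically negative for small/moderate x (Li(x) overestimates), though Littlewood's theorem shows this sign changes infinitely often.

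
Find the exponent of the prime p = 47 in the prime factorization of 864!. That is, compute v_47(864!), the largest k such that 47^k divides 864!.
v_47(864!) = 18

Legendre's formula: v_p(n!) = Σ_{k ≥ 1} ⌊n / p^k⌋. For p = 47, n = 864, the terms are:
  ⌊864/47^1⌋ = ⌊864/47⌋ = 18
(the next term ⌊864/47^2⌋ = 0, terminating the sum). Summing: v_47(864!) = 18 = 18.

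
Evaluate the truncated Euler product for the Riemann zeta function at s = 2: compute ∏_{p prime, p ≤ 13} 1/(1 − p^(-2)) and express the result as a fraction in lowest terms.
∏ = 715715/442368

The primes p ≤ 13 are [2, 3, 5, 7, 11, 13]. For each prime, (1 − 1/p^2)^(-1) = p^2 / (p^2 − 1). The product is (1 − 1/2^2)^(-1), (1 − 1/3^2)^(-1), (1 − 1/5^2)^(-1), (1 − 1/7^2)^(-1), (1 − 1/11^2)^(-1), (1 − 1/13^2)^(-1) = ∏ p^2 / (p^2 − 1) = 715715/442368.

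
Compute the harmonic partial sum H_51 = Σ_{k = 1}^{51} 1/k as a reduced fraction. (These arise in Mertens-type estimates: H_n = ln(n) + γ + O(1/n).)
H_51 = 14004003155738682347159/3099044504245996706400

Direct summation: H_51 = 1 + 1/2 + ... + 1/51. The least common denominator is lcm(1, ..., 51) = 3099044504245996706400; over this denominator the numerator is 3099044504245996706400 + 1549522252122998353200 + 1033014834748665568800 + 774761126061499176600 + 619808900849199341280 + 516507417374332784400 + 442720643463713815200 + 387380563030749588300 + 344338278249555189600 + 309904450424599670640 + 281731318567817882400 + 258253708687166392200 + 238388038788153592800 + 221360321731856907600 + 206602966949733113760 + 193690281515374794150 + 182296735543882159200 + 172169139124777594800 + 163107605486631405600 + 154952225212299835320 + 147573547821237938400 + 140865659283908941200 + 134741065401999856800 + 129126854343583196100 + 123961780169839868256 + 119194019394076796400 + 114779426083185063200 + 110680160865928453800 + 106863603594689541600 + 103301483474866556880 + 99969177556322474400 + 96845140757687397075 + 93910439522605960800 + 91148367771941079600 + 88544128692742763040 + 86084569562388797400 + 83757959574216127200 + 81553802743315702800 + 79462679596051197600 + 77476112606149917660 + 75586451323073090400 + 73786773910618969200 + 72070802424325504800 + 70432829641954470600 + 68867655649911037920 + 67370532700999928400 + 65937117111616951200 + 64563427171791598050 + 63245806209101973600 + 61980890084919934128 + 60765578514627386400 = 14004003155738682347159, so H_51 = 14004003155738682347159/3099044504245996706400 (already in lowest terms) ≈ 4.51881. (The PNT-adjacent estimate ln(51) + γ ≈ 4.50904 matches within O(1/n).)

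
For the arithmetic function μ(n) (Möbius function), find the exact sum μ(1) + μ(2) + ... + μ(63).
Σ_{n ≤ 63} μ(n) = -1

Compute μ(n) for each 1 ≤ n ≤ 63: μ(1) = 1, μ(2) = -1, μ(3) = -1, μ(4) = 0, μ(5) = -1, μ(6) = 1, μ(7) = -1, μ(8) = 0, μ(9) = 0, μ(10) = 1, μ(11) = -1, μ(12) = 0, μ(13) = -1, μ(14) = 1, μ(15) = 1, μ(16) = 0, μ(17) = -1, μ(18) = 0, μ(19) = -1, μ(20) = 0, μ(21) = 1, μ(22) = 1, μ(23) = -1, μ(24) = 0, μ(25) = 0, μ(26) = 1, μ(27) = 0, μ(28) = 0, μ(29) = -1, μ(30) = -1, μ(31) = -1, μ(32) = 0, μ(33) = 1, μ(34) = 1, μ(35) = 1, μ(36) = 0, μ(37) = -1, μ(38) = 1, μ(39) = 1, μ(40) = 0, μ(41) = -1, μ(42) = -1, μ(43) = -1, μ(44) = 0, μ(45) = 0, μ(46) = 1, μ(47) = -1, μ(48) = 0, μ(49) = 0, μ(50) = 0, μ(51) = 1, μ(52) = 0, μ(53) = -1, μ(54) = 0, μ(55) = 1, μ(56) = 0, μ(57) = 1, μ(58) = 1, μ(59) = -1, μ(60) = 0, μ(61) = -1, μ(62) = 1, μ(63) = 0. Summing all 63 values: -1. (Mertens function M(x) = Σ_{n ≤ x} μ(n); on average M(x) should be small (PNT ⟺ M(x) = o(x)).)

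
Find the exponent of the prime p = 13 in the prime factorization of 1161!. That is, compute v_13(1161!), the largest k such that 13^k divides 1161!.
v_13(1161!) = 95

Legendre's formula: v_p(n!) = Σ_{k ≥ 1} ⌊n / p^k⌋. For p = 13, n = 1161, the terms are:
  ⌊1161/13^1⌋ = ⌊1161/13⌋ = 89
  ⌊1161/13^2⌋ = ⌊1161/169⌋ = 6
(the next term ⌊1161/13^3⌋ = 0, terminating the sum). Summing: v_13(1161!) = 89 + 6 = 95.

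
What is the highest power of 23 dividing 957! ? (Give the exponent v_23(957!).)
v_23(957!) = 42

Legendre's formula: v_p(n!) = Σ_{k ≥ 1} ⌊n / p^k⌋. For p = 23, n = 957, the terms are:
  ⌊957/23^1⌋ = ⌊957/23⌋ = 41
  ⌊957/23^2⌋ = ⌊957/529⌋ = 1
(the next term ⌊957/23^3⌋ = 0, terminating the sum). Summing: v_23(957!) = 41 + 1 = 42.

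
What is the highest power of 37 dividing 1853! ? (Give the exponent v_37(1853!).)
v_37(1853!) = 51

Legendre's formula: v_p(n!) = Σ_{k ≥ 1} ⌊n / p^k⌋. For p = 37, n = 1853, the terms are:
  ⌊1853/37^1⌋ = ⌊1853/37⌋ = 50
  ⌊1853/37^2⌋ = ⌊1853/1369⌋ = 1
(the next term ⌊1853/37^3⌋ = 0, terminating the sum). Summing: v_37(1853!) = 50 + 1 = 51.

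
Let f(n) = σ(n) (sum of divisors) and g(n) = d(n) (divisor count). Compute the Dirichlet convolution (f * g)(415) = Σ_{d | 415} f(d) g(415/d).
(σ * d)(415) = 688

Divisors of 415: [1, 5, 83, 415]. For each d | 415:
  d = 1: σ(1) · d(415/1) = 1 · 4 = 4
  d = 5: σ(5) · d(415/5) = 6 · 2 = 12
  d = 83: σ(83) · d(415/83) = 84 · 2 = 168
  d = 415: σ(415) · d(415/415) = 504 · 1 = 504
Summing: (σ * d)(415) = 4 + 12 + 168 + 504 = 688.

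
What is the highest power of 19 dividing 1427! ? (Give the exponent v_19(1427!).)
v_19(1427!) = 78

Legendre's formula: v_p(n!) = Σ_{k ≥ 1} ⌊n / p^k⌋. For p = 19, n = 1427, the terms are:
  ⌊1427/19^1⌋ = ⌊1427/19⌋ = 75
  ⌊1427/19^2⌋ = ⌊1427/361⌋ = 3
(the next term ⌊1427/19^3⌋ = 0, terminating the sum). Summing: v_19(1427!) = 75 + 3 = 78.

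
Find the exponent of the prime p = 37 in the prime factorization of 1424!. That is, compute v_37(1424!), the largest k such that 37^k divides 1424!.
v_37(1424!) = 39

Legendre's formula: v_p(n!) = Σ_{k ≥ 1} ⌊n / p^k⌋. For p = 37, n = 1424, the terms are:
  ⌊1424/37^1⌋ = ⌊1424/37⌋ = 38
  ⌊1424/37^2⌋ = ⌊1424/1369⌋ = 1
(the next term ⌊1424/37^3⌋ = 0, terminating the sum). Summing: v_37(1424!) = 38 + 1 = 39.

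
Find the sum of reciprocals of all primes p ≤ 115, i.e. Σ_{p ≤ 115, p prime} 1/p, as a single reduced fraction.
Σ 1/p = 58472171373748331322981543916880425472323867753/31610054640417607788145206291543662493274686990

π(115) = 30, so the primes ≤ 115 are [2, 3, 5, 7, 11, 13, 17, 19, 23, 29, 31, 37, 41, 43, 47, 53, 59, 61, 67, 71, 73, 79, 83, 89, 97, 101, 103, 107, 109, 113]. Summing 1/p over these primes: 58472171373748331322981543916880425472323867753/31610054640417607788145206291543662493274686990 ≈ 1.8498. Mertens estimate ln ln(115) + 0.2615 ≈ 1.8186.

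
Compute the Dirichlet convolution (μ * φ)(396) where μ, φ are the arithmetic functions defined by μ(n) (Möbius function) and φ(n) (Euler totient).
(μ * φ)(396) = 36

Divisors of 396: [1, 2, 3, 4, 6, 9, 11, 12, 18, 22, 33, 36, 44, 66, 99, 132, 198, 396]. For each d | 396:
  d = 1: μ(1) · φ(396/1) = 1 · 120 = 120
  d = 2: μ(2) · φ(396/2) = -1 · 60 = -60
  d = 3: μ(3) · φ(396/3) = -1 · 40 = -40
  d = 4: μ(4) · φ(396/4) = 0 · 60 = 0
  d = 6: μ(6) · φ(396/6) = 1 · 20 = 20
  d = 9: μ(9) · φ(396/9) = 0 · 20 = 0
  d = 11: μ(11) · φ(396/11) = -1 · 12 = -12
  d = 12: μ(12) · φ(396/12) = 0 · 20 = 0
  d = 18: μ(18) · φ(396/18) = 0 · 10 = 0
  d = 22: μ(22) · φ(396/22) = 1 · 6 = 6
  d = 33: μ(33) · φ(396/33) = 1 · 4 = 4
  d = 36: μ(36) · φ(396/36) = 0 · 10 = 0
  d = 44: μ(44) · φ(396/44) = 0 · 6 = 0
  d = 66: μ(66) · φ(396/66) = -1 · 2 = -2
  d = 99: μ(99) · φ(396/99) = 0 · 2 = 0
  d = 132: μ(132) · φ(396/132) = 0 · 2 = 0
  d = 198: μ(198) · φ(396/198) = 0 · 1 = 0
  d = 396: μ(396) · φ(396/396) = 0 · 1 = 0
Summing: (μ * φ)(396) = 120 + -60 + -40 + 0 + 20 + 0 + -12 + 0 + 0 + 6 + 4 + 0 + 0 + -2 + 0 + 0 + 0 + 0 = 36.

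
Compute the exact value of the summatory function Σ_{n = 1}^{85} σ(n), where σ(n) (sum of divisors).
Σ_{n ≤ 85} σ(n) = 5977

Compute σ(n) for each 1 ≤ n ≤ 85: σ(1) = 1, σ(2) = 3, σ(3) = 4, σ(4) = 7, σ(5) = 6, σ(6) = 12, σ(7) = 8, σ(8) = 15, σ(9) = 13, σ(10) = 18, σ(11) = 12, σ(12) = 28, σ(13) = 14, σ(14) = 24, σ(15) = 24, σ(16) = 31, σ(17) = 18, σ(18) = 39, σ(19) = 20, σ(20) = 42, σ(21) = 32, σ(22) = 36, σ(23) = 24, σ(24) = 60, σ(25) = 31, σ(26) = 42, σ(27) = 40, σ(28) = 56, σ(29) = 30, σ(30) = 72, σ(31) = 32, σ(32) = 63, σ(33) = 48, σ(34) = 54, σ(35) = 48, σ(36) = 91, σ(37) = 38, σ(38) = 60, σ(39) = 56, σ(40) = 90, σ(41) = 42, σ(42) = 96, σ(43) = 44, σ(44) = 84, σ(45) = 78, σ(46) = 72, σ(47) = 48, σ(48) = 124, σ(49) = 57, σ(50) = 93, σ(51) = 72, σ(52) = 98, σ(53) = 54, σ(54) = 120, σ(55) = 72, σ(56) = 120, σ(57) = 80, σ(58) = 90, σ(59) = 60, σ(60) = 168, σ(61) = 62, σ(62) = 96, σ(63) = 104, σ(64) = 127, σ(65) = 84, σ(66) = 144, σ(67) = 68, σ(68) = 126, σ(69) = 96, σ(70) = 144, σ(71) = 72, σ(72) = 195, σ(73) = 74, σ(74) = 114, σ(75) = 124, σ(76) = 140, σ(77) = 96, σ(78) = 168, σ(79) = 80, σ(80) = 186, σ(81) = 121, σ(82) = 126, σ(83) = 84, σ(84) = 224, σ(85) = 108. Summing all 85 values: 5977. (Average order: Σ_{n ≤ x} σ(n) ~ (π²/12) x². For x = 85, (π²/12)·85² ≈ 5942.32.)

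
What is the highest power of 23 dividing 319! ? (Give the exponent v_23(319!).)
v_23(319!) = 13

Legendre's formula: v_p(n!) = Σ_{k ≥ 1} ⌊n / p^k⌋. For p = 23, n = 319, the terms are:
  ⌊319/23^1⌋ = ⌊319/23⌋ = 13
(the next term ⌊319/23^2⌋ = 0, terminating the sum). Summing: v_23(319!) = 13 = 13.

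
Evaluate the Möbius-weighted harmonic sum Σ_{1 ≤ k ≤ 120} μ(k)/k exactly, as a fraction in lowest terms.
Σ μ(k)/k = -57036343158881297864991132838495688289960443/6322010928083521557629041258308732498654937398

Values of μ(k) for 1 ≤ k ≤ 120: μ(1) = 1, μ(2) = -1, μ(3) = -1, μ(5) = -1, μ(6) = 1, μ(7) = -1, μ(10) = 1, μ(11) = -1, μ(13) = -1, μ(14) = 1, μ(15) = 1, μ(17) = -1, μ(19) = -1, μ(21) = 1, μ(22) = 1, μ(23) = -1, μ(26) = 1, μ(29) = -1, μ(30) = -1, μ(31) = -1, μ(33) = 1, μ(34) = 1, μ(35) = 1, μ(37) = -1, μ(38) = 1, μ(39) = 1, μ(41) = -1, μ(42) = -1, μ(43) = -1, μ(46) = 1, μ(47) = -1, μ(51) = 1, μ(53) = -1, μ(55) = 1, μ(57) = 1, μ(58) = 1, μ(59) = -1, μ(61) = -1, μ(62) = 1, μ(65) = 1, μ(66) = -1, μ(67) = -1, μ(69) = 1, μ(70) = -1, μ(71) = -1, μ(73) = -1, μ(74) = 1, μ(77) = 1, μ(78) = -1, μ(79) = -1, μ(82) = 1, μ(83) = -1, μ(85) = 1, μ(86) = 1, μ(87) = 1, μ(89) = -1, μ(91) = 1, μ(93) = 1, μ(94) = 1, μ(95) = 1, μ(97) = -1, μ(101) = -1, μ(102) = -1, μ(103) = -1, μ(105) = -1, μ(106) = 1, μ(107) = -1, μ(109) = -1, μ(110) = -1, μ(111) = 1, μ(113) = -1, μ(114) = -1, μ(115) = 1, μ(118) = 1, μ(119) = 1, with μ = 0 on non-squarefree integers. Summing μ(k)/k for k where μ(k) ≠ 0 gives -57036343158881297864991132838495688289960443/6322010928083521557629041258308732498654937398 ≈ -0.0090. (PNT ⟺ this sum → 0 as n → ∞.)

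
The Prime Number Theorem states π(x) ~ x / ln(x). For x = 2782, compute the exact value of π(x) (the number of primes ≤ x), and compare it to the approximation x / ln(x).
π(2782) = 404;  x/ln(x) ≈ 350.78;  relative error ≈ 13.17%.

Directly count primes up to 2782: π(2782) = 404. The PNT approximation gives 2782/ln(2782) ≈ 2782/7.93093 ≈ 350.78. Relative error (π(x) − x/ln(x)) / π(x) ≈ 13.17%; the approximation is known to undercount slightly (Li(x) is a better estimate).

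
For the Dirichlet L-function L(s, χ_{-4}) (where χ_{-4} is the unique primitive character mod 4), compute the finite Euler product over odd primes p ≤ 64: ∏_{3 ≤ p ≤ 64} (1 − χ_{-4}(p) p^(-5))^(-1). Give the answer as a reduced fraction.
∏ = 478212334295798677259125227573990358291095208018494528428976877948999059062284551009530475199/480056794509206891424767146601704797711651986953735424570384919662551238689346859653136384000

The odd primes p ≤ 64 are [3, 5, 7, 11, 13, 17, 19, 23, 29, 31, 37, 41, 43, 47, 53, 59, 61]. For each, χ(p) = 1 if p ≡ 1 mod 4, χ(p) = −1 if p ≡ 3 mod 4. Taking (1 − χ(p)/p^5)^(-1) = p^5/(p^5 − χ(p)): (1 − (-1)/3^5)^(-1) · (1 − (1)/5^5)^(-1) · (1 − (-1)/7^5)^(-1) · (1 − (-1)/11^5)^(-1) · (1 − (1)/13^5)^(-1) · (1 − (1)/17^5)^(-1) · (1 − (-1)/19^5)^(-1) · (1 − (-1)/23^5)^(-1) · (1 − (1)/29^5)^(-1) · (1 − (-1)/31^5)^(-1) · (1 − (1)/37^5)^(-1) · (1 − (1)/41^5)^(-1) · (1 − (-1)/43^5)^(-1) · (1 − (-1)/47^5)^(-1) · (1 − (1)/53^5)^(-1) · (1 − (-1)/59^5)^(-1) · (1 − (1)/61^5)^(-1) = 478212334295798677259125227573990358291095208018494528428976877948999059062284551009530475199/480056794509206891424767146601704797711651986953735424570384919662551238689346859653136384000.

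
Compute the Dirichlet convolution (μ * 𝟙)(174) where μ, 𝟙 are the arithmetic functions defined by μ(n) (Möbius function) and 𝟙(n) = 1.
(μ * 𝟙)(174) = 0

Divisors of 174: [1, 2, 3, 6, 29, 58, 87, 174]. For each d | 174:
  d = 1: μ(1) · 𝟙(174/1) = 1 · 1 = 1
  d = 2: μ(2) · 𝟙(174/2) = -1 · 1 = -1
  d = 3: μ(3) · 𝟙(174/3) = -1 · 1 = -1
  d = 6: μ(6) · 𝟙(174/6) = 1 · 1 = 1
  d = 29: μ(29) · 𝟙(174/29) = -1 · 1 = -1
  d = 58: μ(58) · 𝟙(174/58) = 1 · 1 = 1
  d = 87: μ(87) · 𝟙(174/87) = 1 · 1 = 1
  d = 174: μ(174) · 𝟙(174/174) = -1 · 1 = -1
Summing: (μ * 𝟙)(174) = 1 + -1 + -1 + 1 + -1 + 1 + 1 + -1 = 0.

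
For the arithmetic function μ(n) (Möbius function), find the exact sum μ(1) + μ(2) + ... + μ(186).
Σ_{n ≤ 186} μ(n) = -4

Compute μ(n) for each 1 ≤ n ≤ 186: μ(1) = 1, μ(2) = -1, μ(3) = -1, μ(4) = 0, μ(5) = -1, μ(6) = 1, μ(7) = -1, μ(8) = 0, μ(9) = 0, μ(10) = 1, μ(11) = -1, μ(12) = 0, μ(13) = -1, μ(14) = 1, μ(15) = 1, μ(16) = 0, μ(17) = -1, μ(18) = 0, μ(19) = -1, μ(20) = 0, μ(21) = 1, μ(22) = 1, μ(23) = -1, μ(24) = 0, μ(25) = 0, μ(26) = 1, μ(27) = 0, μ(28) = 0, μ(29) = -1, μ(30) = -1, μ(31) = -1, μ(32) = 0, μ(33) = 1, μ(34) = 1, μ(35) = 1, μ(36) = 0, μ(37) = -1, μ(38) = 1, μ(39) = 1, μ(40) = 0, μ(41) = -1, μ(42) = -1, μ(43) = -1, μ(44) = 0, μ(45) = 0, μ(46) = 1, μ(47) = -1, μ(48) = 0, μ(49) = 0, μ(50) = 0, μ(51) = 1, μ(52) = 0, μ(53) = -1, μ(54) = 0, μ(55) = 1, μ(56) = 0, μ(57) = 1, μ(58) = 1, μ(59) = -1, μ(60) = 0, μ(61) = -1, μ(62) = 1, μ(63) = 0, μ(64) = 0, μ(65) = 1, μ(66) = -1, μ(67) = -1, μ(68) = 0, μ(69) = 1, μ(70) = -1, μ(71) = -1, μ(72) = 0, μ(73) = -1, μ(74) = 1, μ(75) = 0, μ(76) = 0, μ(77) = 1, μ(78) = -1, μ(79) = -1, μ(80) = 0, μ(81) = 0, μ(82) = 1, μ(83) = -1, μ(84) = 0, μ(85) = 1, μ(86) = 1, μ(87) = 1, μ(88) = 0, μ(89) = -1, μ(90) = 0, μ(91) = 1, μ(92) = 0, μ(93) = 1, μ(94) = 1, μ(95) = 1, μ(96) = 0, μ(97) = -1, μ(98) = 0, μ(99) = 0, μ(100) = 0, μ(101) = -1, μ(102) = -1, μ(103) = -1, μ(104) = 0, μ(105) = -1, μ(106) = 1, μ(107) = -1, μ(108) = 0, μ(109) = -1, μ(110) = -1, μ(111) = 1, μ(112) = 0, μ(113) = -1, μ(114) = -1, μ(115) = 1, μ(116) = 0, μ(117) = 0, μ(118) = 1, μ(119) = 1, μ(120) = 0, μ(121) = 0, μ(122) = 1, μ(123) = 1, μ(124) = 0, μ(125) = 0, μ(126) = 0, μ(127) = -1, μ(128) = 0, μ(129) = 1, μ(130) = -1, μ(131) = -1, μ(132) = 0, μ(133) = 1, μ(134) = 1, μ(135) = 0, μ(136) = 0, μ(137) = -1, μ(138) = -1, μ(139) = -1, μ(140) = 0, μ(141) = 1, μ(142) = 1, μ(143) = 1, μ(144) = 0, μ(145) = 1, μ(146) = 1, μ(147) = 0, μ(148) = 0, μ(149) = -1, μ(150) = 0, μ(151) = -1, μ(152) = 0, μ(153) = 0, μ(154) = -1, μ(155) = 1, μ(156) = 0, μ(157) = -1, μ(158) = 1, μ(159) = 1, μ(160) = 0, μ(161) = 1, μ(162) = 0, μ(163) = -1, μ(164) = 0, μ(165) = -1, μ(166) = 1, μ(167) = -1, μ(168) = 0, μ(169) = 0, μ(170) = -1, μ(171) = 0, μ(172) = 0, μ(173) = -1, μ(174) = -1, μ(175) = 0, μ(176) = 0, μ(177) = 1, μ(178) = 1, μ(179) = -1, μ(180) = 0, μ(181) = -1, μ(182) = -1, μ(183) = 1, μ(184) = 0, μ(185) = 1, μ(186) = -1. Summing all 186 values: -4. (Mertens function M(x) = Σ_{n ≤ x} μ(n); on average M(x) should be small (PNT ⟺ M(x) = o(x)).)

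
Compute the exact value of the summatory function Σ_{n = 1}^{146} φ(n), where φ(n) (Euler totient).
Σ_{n ≤ 146} φ(n) = 6514

Compute φ(n) for each 1 ≤ n ≤ 146: φ(1) = 1, φ(2) = 1, φ(3) = 2, φ(4) = 2, φ(5) = 4, φ(6) = 2, φ(7) = 6, φ(8) = 4, φ(9) = 6, φ(10) = 4, φ(11) = 10, φ(12) = 4, φ(13) = 12, φ(14) = 6, φ(15) = 8, φ(16) = 8, φ(17) = 16, φ(18) = 6, φ(19) = 18, φ(20) = 8, φ(21) = 12, φ(22) = 10, φ(23) = 22, φ(24) = 8, φ(25) = 20, φ(26) = 12, φ(27) = 18, φ(28) = 12, φ(29) = 28, φ(30) = 8, φ(31) = 30, φ(32) = 16, φ(33) = 20, φ(34) = 16, φ(35) = 24, φ(36) = 12, φ(37) = 36, φ(38) = 18, φ(39) = 24, φ(40) = 16, φ(41) = 40, φ(42) = 12, φ(43) = 42, φ(44) = 20, φ(45) = 24, φ(46) = 22, φ(47) = 46, φ(48) = 16, φ(49) = 42, φ(50) = 20, φ(51) = 32, φ(52) = 24, φ(53) = 52, φ(54) = 18, φ(55) = 40, φ(56) = 24, φ(57) = 36, φ(58) = 28, φ(59) = 58, φ(60) = 16, φ(61) = 60, φ(62) = 30, φ(63) = 36, φ(64) = 32, φ(65) = 48, φ(66) = 20, φ(67) = 66, φ(68) = 32, φ(69) = 44, φ(70) = 24, φ(71) = 70, φ(72) = 24, φ(73) = 72, φ(74) = 36, φ(75) = 40, φ(76) = 36, φ(77) = 60, φ(78) = 24, φ(79) = 78, φ(80) = 32, φ(81) = 54, φ(82) = 40, φ(83) = 82, φ(84) = 24, φ(85) = 64, φ(86) = 42, φ(87) = 56, φ(88) = 40, φ(89) = 88, φ(90) = 24, φ(91) = 72, φ(92) = 44, φ(93) = 60, φ(94) = 46, φ(95) = 72, φ(96) = 32, φ(97) = 96, φ(98) = 42, φ(99) = 60, φ(100) = 40, φ(101) = 100, φ(102) = 32, φ(103) = 102, φ(104) = 48, φ(105) = 48, φ(106) = 52, φ(107) = 106, φ(108) = 36, φ(109) = 108, φ(110) = 40, φ(111) = 72, φ(112) = 48, φ(113) = 112, φ(114) = 36, φ(115) = 88, φ(116) = 56, φ(117) = 72, φ(118) = 58, φ(119) = 96, φ(120) = 32, φ(121) = 110, φ(122) = 60, φ(123) = 80, φ(124) = 60, φ(125) = 100, φ(126) = 36, φ(127) = 126, φ(128) = 64, φ(129) = 84, φ(130) = 48, φ(131) = 130, φ(132) = 40, φ(133) = 108, φ(134) = 66, φ(135) = 72, φ(136) = 64, φ(137) = 136, φ(138) = 44, φ(139) = 138, φ(140) = 48, φ(141) = 92, φ(142) = 70, φ(143) = 120, φ(144) = 48, φ(145) = 112, φ(146) = 72. Summing all 146 values: 6514. (Average order: Σ_{n ≤ x} φ(n) ~ (3/π²) x². For x = 146, (3/π²)·146² ≈ 6479.29.)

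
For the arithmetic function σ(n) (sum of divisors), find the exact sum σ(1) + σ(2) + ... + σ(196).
Σ_{n ≤ 196} σ(n) = 31713

Compute σ(n) for each 1 ≤ n ≤ 196: σ(1) = 1, σ(2) = 3, σ(3) = 4, σ(4) = 7, σ(5) = 6, σ(6) = 12, σ(7) = 8, σ(8) = 15, σ(9) = 13, σ(10) = 18, σ(11) = 12, σ(12) = 28, σ(13) = 14, σ(14) = 24, σ(15) = 24, σ(16) = 31, σ(17) = 18, σ(18) = 39, σ(19) = 20, σ(20) = 42, σ(21) = 32, σ(22) = 36, σ(23) = 24, σ(24) = 60, σ(25) = 31, σ(26) = 42, σ(27) = 40, σ(28) = 56, σ(29) = 30, σ(30) = 72, σ(31) = 32, σ(32) = 63, σ(33) = 48, σ(34) = 54, σ(35) = 48, σ(36) = 91, σ(37) = 38, σ(38) = 60, σ(39) = 56, σ(40) = 90, σ(41) = 42, σ(42) = 96, σ(43) = 44, σ(44) = 84, σ(45) = 78, σ(46) = 72, σ(47) = 48, σ(48) = 124, σ(49) = 57, σ(50) = 93, σ(51) = 72, σ(52) = 98, σ(53) = 54, σ(54) = 120, σ(55) = 72, σ(56) = 120, σ(57) = 80, σ(58) = 90, σ(59) = 60, σ(60) = 168, σ(61) = 62, σ(62) = 96, σ(63) = 104, σ(64) = 127, σ(65) = 84, σ(66) = 144, σ(67) = 68, σ(68) = 126, σ(69) = 96, σ(70) = 144, σ(71) = 72, σ(72) = 195, σ(73) = 74, σ(74) = 114, σ(75) = 124, σ(76) = 140, σ(77) = 96, σ(78) = 168, σ(79) = 80, σ(80) = 186, σ(81) = 121, σ(82) = 126, σ(83) = 84, σ(84) = 224, σ(85) = 108, σ(86) = 132, σ(87) = 120, σ(88) = 180, σ(89) = 90, σ(90) = 234, σ(91) = 112, σ(92) = 168, σ(93) = 128, σ(94) = 144, σ(95) = 120, σ(96) = 252, σ(97) = 98, σ(98) = 171, σ(99) = 156, σ(100) = 217, σ(101) = 102, σ(102) = 216, σ(103) = 104, σ(104) = 210, σ(105) = 192, σ(106) = 162, σ(107) = 108, σ(108) = 280, σ(109) = 110, σ(110) = 216, σ(111) = 152, σ(112) = 248, σ(113) = 114, σ(114) = 240, σ(115) = 144, σ(116) = 210, σ(117) = 182, σ(118) = 180, σ(119) = 144, σ(120) = 360, σ(121) = 133, σ(122) = 186, σ(123) = 168, σ(124) = 224, σ(125) = 156, σ(126) = 312, σ(127) = 128, σ(128) = 255, σ(129) = 176, σ(130) = 252, σ(131) = 132, σ(132) = 336, σ(133) = 160, σ(134) = 204, σ(135) = 240, σ(136) = 270, σ(137) = 138, σ(138) = 288, σ(139) = 140, σ(140) = 336, σ(141) = 192, σ(142) = 216, σ(143) = 168, σ(144) = 403, σ(145) = 180, σ(146) = 222, σ(147) = 228, σ(148) = 266, σ(149) = 150, σ(150) = 372, σ(151) = 152, σ(152) = 300, σ(153) = 234, σ(154) = 288, σ(155) = 192, σ(156) = 392, σ(157) = 158, σ(158) = 240, σ(159) = 216, σ(160) = 378, σ(161) = 192, σ(162) = 363, σ(163) = 164, σ(164) = 294, σ(165) = 288, σ(166) = 252, σ(167) = 168, σ(168) = 480, σ(169) = 183, σ(170) = 324, σ(171) = 260, σ(172) = 308, σ(173) = 174, σ(174) = 360, σ(175) = 248, σ(176) = 372, σ(177) = 240, σ(178) = 270, σ(179) = 180, σ(180) = 546, σ(181) = 182, σ(182) = 336, σ(183) = 248, σ(184) = 360, σ(185) = 228, σ(186) = 384, σ(187) = 216, σ(188) = 336, σ(189) = 320, σ(190) = 360, σ(191) = 192, σ(192) = 508, σ(193) = 194, σ(194) = 294, σ(195) = 336, σ(196) = 399. Summing all 196 values: 31713. (Average order: Σ_{n ≤ x} σ(n) ~ (π²/12) x². For x = 196, (π²/12)·196² ≈ 31595.89.)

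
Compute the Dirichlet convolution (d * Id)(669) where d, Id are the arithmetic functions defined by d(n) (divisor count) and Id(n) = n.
(d * Id)(669) = 1125

Divisors of 669: [1, 3, 223, 669]. For each d | 669:
  d = 1: d(1) · Id(669/1) = 1 · 669 = 669
  d = 3: d(3) · Id(669/3) = 2 · 223 = 446
  d = 223: d(223) · Id(669/223) = 2 · 3 = 6
  d = 669: d(669) · Id(669/669) = 4 · 1 = 4
Summing: (d * Id)(669) = 669 + 446 + 6 + 4 = 1125.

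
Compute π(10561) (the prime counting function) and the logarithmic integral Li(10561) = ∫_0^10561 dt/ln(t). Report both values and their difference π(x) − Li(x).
π(10561) = 1289;  Li(10561) ≈ 1306.87;  π(x) − Li(x) ≈ -17.87.

Direct count of primes ≤ 10561 gives π(10561) = 1289. Numerical evaluation of the logarithmic integral gives Li(10561) ≈ 1306.87. The difference π(x) − Li(x) ≈ -17.87 is typically negative for small/moderate x (Li(x) overestimates), though Littlewood's theorem shows this sign changes infinitely often.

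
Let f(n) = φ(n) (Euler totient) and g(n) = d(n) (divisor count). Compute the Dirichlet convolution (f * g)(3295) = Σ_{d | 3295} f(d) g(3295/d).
(φ * d)(3295) = 3960

Divisors of 3295: [1, 5, 659, 3295]. For each d | 3295:
  d = 1: φ(1) · d(3295/1) = 1 · 4 = 4
  d = 5: φ(5) · d(3295/5) = 4 · 2 = 8
  d = 659: φ(659) · d(3295/659) = 658 · 2 = 1316
  d = 3295: φ(3295) · d(3295/3295) = 2632 · 1 = 2632
Summing: (φ * d)(3295) = 4 + 8 + 1316 + 2632 = 3960.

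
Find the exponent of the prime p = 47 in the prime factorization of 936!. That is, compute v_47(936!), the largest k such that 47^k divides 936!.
v_47(936!) = 19

Legendre's formula: v_p(n!) = Σ_{k ≥ 1} ⌊n / p^k⌋. For p = 47, n = 936, the terms are:
  ⌊936/47^1⌋ = ⌊936/47⌋ = 19
(the next term ⌊936/47^2⌋ = 0, terminating the sum). Summing: v_47(936!) = 19 = 19.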